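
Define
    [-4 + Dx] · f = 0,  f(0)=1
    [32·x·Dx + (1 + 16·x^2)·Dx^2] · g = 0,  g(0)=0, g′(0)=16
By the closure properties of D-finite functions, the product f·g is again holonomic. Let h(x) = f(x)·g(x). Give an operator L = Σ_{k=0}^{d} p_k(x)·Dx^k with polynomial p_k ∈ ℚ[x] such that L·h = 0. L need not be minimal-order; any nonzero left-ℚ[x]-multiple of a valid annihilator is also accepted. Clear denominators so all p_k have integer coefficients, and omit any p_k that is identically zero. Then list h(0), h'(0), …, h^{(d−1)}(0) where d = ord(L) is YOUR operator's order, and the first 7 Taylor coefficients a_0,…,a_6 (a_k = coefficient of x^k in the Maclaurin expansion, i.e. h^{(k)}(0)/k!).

f: a_k = 1, 4, 8, 32/3, 32/3, 128/15, 256/45, …
g: a_k = 0, 16, 0, -256/3, 0, 4096/5, 0, …
h₀=f·g: eliminate ⇒ L₀, order ≤ 1·2.
L = (16 - 128·x + 256·x^2) + (-8 + 32·x - 128·x^2)·Dx + (1 + 16·x^2)·Dx^2  (order 2).
h: a_k = 0, 16, 64, 128/3, -512/3, 1536/5, 22528/9, …
ICs: h(0) = 0, h′(0) = 16.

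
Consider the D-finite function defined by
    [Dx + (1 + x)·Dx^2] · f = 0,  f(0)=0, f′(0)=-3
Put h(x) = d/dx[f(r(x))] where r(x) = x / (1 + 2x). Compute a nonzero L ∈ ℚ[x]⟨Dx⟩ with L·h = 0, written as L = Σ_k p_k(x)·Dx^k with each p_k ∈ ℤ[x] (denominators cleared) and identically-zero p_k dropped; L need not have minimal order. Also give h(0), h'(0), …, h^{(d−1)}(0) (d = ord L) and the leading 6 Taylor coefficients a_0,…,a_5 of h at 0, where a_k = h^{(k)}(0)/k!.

f: a_k = 0, -3, 3/2, -1, 3/4, -3/5, …
Substitute x→r, Dx→(1/r')Dx; clear ⇒ L₀.
Derive L from L₀ (diff closure).
L = (5 + 12·x) + (1 + 5·x + 6·x^2)·Dx  (order 1).
h: a_k = -3, 15, -57, 195, -633, 1995, …
ICs: h(0) = -3.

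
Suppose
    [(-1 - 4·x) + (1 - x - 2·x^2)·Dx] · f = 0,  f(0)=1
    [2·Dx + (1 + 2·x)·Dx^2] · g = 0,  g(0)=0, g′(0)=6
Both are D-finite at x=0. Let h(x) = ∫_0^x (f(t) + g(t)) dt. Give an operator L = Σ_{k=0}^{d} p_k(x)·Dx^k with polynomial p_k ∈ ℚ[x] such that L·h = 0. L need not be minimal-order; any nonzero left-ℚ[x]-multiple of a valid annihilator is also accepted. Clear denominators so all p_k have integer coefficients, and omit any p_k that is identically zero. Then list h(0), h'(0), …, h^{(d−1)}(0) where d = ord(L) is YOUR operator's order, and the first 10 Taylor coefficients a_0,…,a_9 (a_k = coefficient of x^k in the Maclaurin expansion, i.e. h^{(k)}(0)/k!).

L = (54 + 228·x + 432·x^2 + 288·x^3 + 192·x^4)·Dx^2 + (11 + 124·x + 464·x^2 + 704·x^3 + 592·x^4 + 320·x^5)·Dx^3 + (-4 - 19·x - 17·x^2 + 42·x^3 + 116·x^4 + 136·x^5 + 64·x^6)·Dx^4  (order 4).
h: a_k = 0, 1, 7/2, -1, 13/4, -1/5, 67/10, 11/7, 979/56, 25/3, …
ICs: h(0) = 0, h′(0) = 1, h′′(0) = 7, h′′′(0) = -6.

f: a_k = 1, 1, 3, 5, 11, 21, 43, 85, 171, 341, …
g: a_k = 0, 6, -6, 8, -12, 96/5, -32, 384/7, -96, 512/3, …
Weyl lclm of L_f,L_g ⇒ L₀ (ord ≤ 3).
h=∫h₀ ⇒ L = L₀·Dx.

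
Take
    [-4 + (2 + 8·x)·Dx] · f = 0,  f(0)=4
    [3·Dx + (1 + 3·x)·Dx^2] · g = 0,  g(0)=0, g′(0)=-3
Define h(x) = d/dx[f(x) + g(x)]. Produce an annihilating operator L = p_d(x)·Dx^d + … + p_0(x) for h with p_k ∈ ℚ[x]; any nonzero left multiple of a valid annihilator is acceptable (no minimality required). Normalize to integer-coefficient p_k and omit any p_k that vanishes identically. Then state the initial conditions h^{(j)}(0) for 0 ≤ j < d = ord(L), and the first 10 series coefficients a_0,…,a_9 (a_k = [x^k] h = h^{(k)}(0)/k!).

f: a_k = 4, 8, -8, 16, -40, 112, -336, 1056, -3432, 11440, …
g: a_k = 0, -3, 9/2, -9, 81/4, -243/5, 243/2, -2187/7, 6561/8, -2187, …
h₀=f+g: left-lcm gives L₀, ord ≤ 3.
Differentiate: ansatz ord ≤ ord L₀ ⇒ L.
L = 36·x + (6 + 72·x + 180·x^2)·Dx + (1 + 13·x + 54·x^2 + 72·x^3)·Dx^2  (order 2).
h: a_k = 5, -7, 21, -79, 317, -1287, 5205, -20895, 83277, -329911, …
ICs: h(0) = 5, h′(0) = -7.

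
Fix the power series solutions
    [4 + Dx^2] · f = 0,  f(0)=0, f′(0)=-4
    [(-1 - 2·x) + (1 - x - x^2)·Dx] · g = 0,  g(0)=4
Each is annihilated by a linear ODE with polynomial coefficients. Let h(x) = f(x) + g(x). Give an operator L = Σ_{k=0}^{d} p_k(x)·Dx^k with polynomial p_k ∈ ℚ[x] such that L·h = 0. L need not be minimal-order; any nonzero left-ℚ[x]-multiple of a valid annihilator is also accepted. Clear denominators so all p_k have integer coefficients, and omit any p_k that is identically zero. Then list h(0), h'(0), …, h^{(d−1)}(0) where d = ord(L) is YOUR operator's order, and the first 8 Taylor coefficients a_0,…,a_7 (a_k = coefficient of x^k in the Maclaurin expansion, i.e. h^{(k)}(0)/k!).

f: a_k = 0, -4, 0, 8/3, 0, -8/15, 0, 16/315, …
g: a_k = 4, 4, 8, 12, 20, 32, 52, 84, …
f+g: L₀ = lclm(L_f,L_g), ord ≤ 2+1.
L = (-44 - 96·x - 32·x^2 - 48·x^3 - 40·x^4 - 16·x^5) + (16 - 20·x - 8·x^2 + 16·x^3 - 12·x^4 - 24·x^5 - 8·x^6)·Dx + (-11 - 24·x - 8·x^2 - 12·x^3 - 10·x^4 - 4·x^5)·Dx^2 + (4 - 5·x - 2·x^2 + 4·x^3 - 3·x^4 - 6·x^5 - 2·x^6)·Dx^3  (order 3).
h: a_k = 4, 0, 8, 44/3, 20, 472/15, 52, 26476/315, …
ICs: h(0) = 4, h′(0) = 0, h′′(0) = 16.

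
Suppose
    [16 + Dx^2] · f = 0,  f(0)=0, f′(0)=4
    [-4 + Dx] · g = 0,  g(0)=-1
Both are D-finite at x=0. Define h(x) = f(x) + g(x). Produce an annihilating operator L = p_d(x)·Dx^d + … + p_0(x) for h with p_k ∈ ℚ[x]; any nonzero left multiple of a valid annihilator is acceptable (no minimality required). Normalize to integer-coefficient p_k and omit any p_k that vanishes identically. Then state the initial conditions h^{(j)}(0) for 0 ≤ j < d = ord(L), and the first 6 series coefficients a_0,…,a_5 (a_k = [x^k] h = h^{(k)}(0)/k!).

L = -64 + 16·Dx - 4·Dx^2 + Dx^3  (order 3).
h: a_k = -1, 0, -8, -64/3, -32/3, 0, …
ICs: h(0) = -1, h′(0) = 0, h′′(0) = -16.

f: a_k = 0, 4, 0, -32/3, 0, 128/15, …
g: a_k = -1, -4, -8, -32/3, -32/3, -128/15, …
Sum ⇒ L₀ = lclm(L_f,L_g) in ℚ(x)⟨Dx⟩.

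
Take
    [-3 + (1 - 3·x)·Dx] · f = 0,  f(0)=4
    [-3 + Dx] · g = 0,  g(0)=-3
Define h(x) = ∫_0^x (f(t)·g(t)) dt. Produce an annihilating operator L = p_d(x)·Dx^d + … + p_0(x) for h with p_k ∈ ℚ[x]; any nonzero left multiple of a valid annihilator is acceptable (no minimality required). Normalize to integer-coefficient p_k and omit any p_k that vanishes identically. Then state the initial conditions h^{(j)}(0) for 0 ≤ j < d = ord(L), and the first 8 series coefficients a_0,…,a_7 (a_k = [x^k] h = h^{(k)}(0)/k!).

L = (6 - 9·x)·Dx + (-1 + 3·x)·Dx^2  (order 2).
h: a_k = 0, -12, -36, -90, -216, -1053/2, -13203/10, -475551/140, …
ICs: h(0) = 0, h′(0) = -12.

f: a_k = 4, 12, 36, 108, 324, 972, 2916, 8748, …
g: a_k = -3, -9, -27/2, -27/2, -81/8, -243/40, -243/80, -729/560, …
Product ⇒ symmetric product L₀, ord ≤ 1.
h=∫h₀ ⇒ L = L₀·Dx.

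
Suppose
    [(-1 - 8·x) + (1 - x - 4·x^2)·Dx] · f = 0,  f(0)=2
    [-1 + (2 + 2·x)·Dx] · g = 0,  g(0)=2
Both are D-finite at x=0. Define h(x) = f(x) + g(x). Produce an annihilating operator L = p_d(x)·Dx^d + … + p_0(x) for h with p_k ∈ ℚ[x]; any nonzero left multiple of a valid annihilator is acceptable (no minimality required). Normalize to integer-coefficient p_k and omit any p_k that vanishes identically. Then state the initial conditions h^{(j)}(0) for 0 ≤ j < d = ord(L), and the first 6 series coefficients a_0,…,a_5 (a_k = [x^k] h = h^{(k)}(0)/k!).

f: a_k = 2, 2, 10, 18, 58, 130, …
g: a_k = 2, 1, -1/4, 1/8, -5/64, 7/128, …
h₀=f+g: left-lcm gives L₀, ord ≤ 2.
L = (-21 - 75·x - 228·x^2 - 160·x^3) + (41 + 174·x + 609·x^2 + 872·x^3 + 400·x^4)·Dx + (-2 - 38·x - 30·x^2 + 198·x^3 + 352·x^4 + 160·x^5)·Dx^2  (order 2).
h: a_k = 4, 3, 39/4, 145/8, 3707/64, 16647/128, …
ICs: h(0) = 4, h′(0) = 3.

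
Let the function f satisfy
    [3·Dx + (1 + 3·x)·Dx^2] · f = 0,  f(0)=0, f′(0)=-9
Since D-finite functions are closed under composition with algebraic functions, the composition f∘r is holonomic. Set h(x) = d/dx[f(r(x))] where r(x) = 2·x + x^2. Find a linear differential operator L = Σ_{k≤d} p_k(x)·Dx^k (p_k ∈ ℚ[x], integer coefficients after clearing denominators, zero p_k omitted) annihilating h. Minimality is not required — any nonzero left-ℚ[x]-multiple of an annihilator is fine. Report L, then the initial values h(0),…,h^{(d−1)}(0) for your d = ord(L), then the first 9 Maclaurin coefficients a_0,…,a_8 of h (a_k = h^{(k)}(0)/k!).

f: a_k = 0, -9, 27/2, -27, 243/4, -729/5, 729/2, -6561/7, 19683/8, …
h₀=f(r): pull back L_f along r ⇒ L₀.
h=h₀': d/dx-closure on L₀ ⇒ L.
L = (5 + 6·x + 3·x^2) + (1 + 7·x + 9·x^2 + 3·x^3)·Dx  (order 1).
h: a_k = -18, 90, -486, 2646, -14418, 78570, -428166, 2333286, -12715218, …
ICs: h(0) = -18.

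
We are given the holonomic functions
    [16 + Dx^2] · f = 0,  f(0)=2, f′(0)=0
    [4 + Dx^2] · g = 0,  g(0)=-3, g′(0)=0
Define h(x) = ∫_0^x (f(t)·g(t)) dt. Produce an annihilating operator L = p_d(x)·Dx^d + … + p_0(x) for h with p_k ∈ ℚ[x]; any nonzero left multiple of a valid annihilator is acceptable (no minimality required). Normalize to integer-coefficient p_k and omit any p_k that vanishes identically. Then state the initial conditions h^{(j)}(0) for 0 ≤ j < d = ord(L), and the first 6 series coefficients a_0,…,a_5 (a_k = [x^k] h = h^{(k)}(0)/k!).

L = 144·Dx + 40·Dx^3 + Dx^5  (order 5).
h: a_k = 0, -6, 0, 20, 0, -164/5, …
ICs: h(0) = 0, h′(0) = -6, h′′(0) = 0, h′′′(0) = 120, h′′′′(0) = 0.

f: a_k = 2, 0, -16, 0, 64/3, 0, …
g: a_k = -3, 0, 6, 0, -2, 0, …
f·g: L₀ = L_f ⊗_s L_g, ord ≤ 2·2.
h=∫h₀ ⇒ L = L₀·Dx.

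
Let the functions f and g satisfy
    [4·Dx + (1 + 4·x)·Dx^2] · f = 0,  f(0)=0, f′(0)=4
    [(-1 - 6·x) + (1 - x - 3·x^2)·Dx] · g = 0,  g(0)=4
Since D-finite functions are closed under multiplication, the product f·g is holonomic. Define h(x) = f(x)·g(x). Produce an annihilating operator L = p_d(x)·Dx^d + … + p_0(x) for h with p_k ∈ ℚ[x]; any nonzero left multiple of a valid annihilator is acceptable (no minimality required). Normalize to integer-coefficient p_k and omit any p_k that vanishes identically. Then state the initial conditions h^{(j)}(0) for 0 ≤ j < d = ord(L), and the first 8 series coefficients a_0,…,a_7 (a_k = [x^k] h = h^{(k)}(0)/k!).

f: a_k = 0, 4, -8, 64/3, -64, 1024/5, -2048/3, 16384/7, …
g: a_k = 4, 4, 16, 28, 76, 160, 388, 868, …
L₀ := L_f ⊗_s L_g (sym. prod.), ord ≤ 2.
L = (10 + 48·x) + (-2 + 24·x + 60·x^2)·Dx + (-1 - 3·x + 7·x^2 + 12·x^3)·Dx^2  (order 2).
h: a_k = 0, 16, -16, 352/3, -560/3, 14768/15, -34592/15, 1051024/105, …
ICs: h(0) = 0, h′(0) = 16.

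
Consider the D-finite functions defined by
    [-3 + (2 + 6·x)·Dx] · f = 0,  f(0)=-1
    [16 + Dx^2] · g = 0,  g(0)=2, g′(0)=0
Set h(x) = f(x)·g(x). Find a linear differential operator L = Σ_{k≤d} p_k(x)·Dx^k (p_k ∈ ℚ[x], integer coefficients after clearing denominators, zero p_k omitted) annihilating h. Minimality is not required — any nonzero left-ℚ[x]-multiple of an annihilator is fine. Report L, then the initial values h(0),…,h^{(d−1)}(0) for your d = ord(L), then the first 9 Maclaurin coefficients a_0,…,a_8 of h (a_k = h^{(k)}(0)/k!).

f: a_k = -1, -3/2, 9/8, -27/16, 405/128, -1701/256, 15309/1024, -72171/2048, 2814669/32768, …
g: a_k = 2, 0, -16, 0, 64/3, 0, -512/45, 0, 1024/315, …
L₀ := L_f ⊗_s L_g (sym. prod.), ord ≤ 2.
L = (91 + 384·x + 576·x^2) + (-12 - 36·x)·Dx + (4 + 24·x + 36·x^2)·Dx^2  (order 2).
h: a_k = -2, -3, 73/4, 165/8, -6337/192, -2341/128, 337609/23040, 259579/15360, -82369729/5160960, …
ICs: h(0) = -2, h′(0) = -3.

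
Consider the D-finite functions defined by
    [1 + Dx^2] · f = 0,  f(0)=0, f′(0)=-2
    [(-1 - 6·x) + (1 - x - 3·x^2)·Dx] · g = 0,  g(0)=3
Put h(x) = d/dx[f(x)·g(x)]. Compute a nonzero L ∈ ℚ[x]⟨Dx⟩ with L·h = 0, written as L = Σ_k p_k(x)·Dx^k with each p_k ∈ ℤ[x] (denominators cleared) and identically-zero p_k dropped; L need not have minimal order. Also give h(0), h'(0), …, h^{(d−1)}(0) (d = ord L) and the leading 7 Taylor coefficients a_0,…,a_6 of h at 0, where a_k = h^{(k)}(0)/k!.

f: a_k = 0, -2, 0, 1/3, 0, -1/60, 0, …
g: a_k = 3, 3, 12, 21, 57, 120, 291, …
Sym-product of L_f,L_g gives L₀ (≤ ord 2).
h=h₀': d/dx-closure on L₀ ⇒ L.
L = (83 - 2·x - 5·x^2 + 6·x^3 + 9·x^4) + (16 + 98·x + 18·x^2 + 36·x^3)·Dx + (-5 + 4·x + 13·x^2 + 6·x^3 + 9·x^4)·Dx^2  (order 2).
h: a_k = -6, -12, -69, -164, -2201/4, -13983/10, -473087/120, …
ICs: h(0) = -6, h′(0) = -12.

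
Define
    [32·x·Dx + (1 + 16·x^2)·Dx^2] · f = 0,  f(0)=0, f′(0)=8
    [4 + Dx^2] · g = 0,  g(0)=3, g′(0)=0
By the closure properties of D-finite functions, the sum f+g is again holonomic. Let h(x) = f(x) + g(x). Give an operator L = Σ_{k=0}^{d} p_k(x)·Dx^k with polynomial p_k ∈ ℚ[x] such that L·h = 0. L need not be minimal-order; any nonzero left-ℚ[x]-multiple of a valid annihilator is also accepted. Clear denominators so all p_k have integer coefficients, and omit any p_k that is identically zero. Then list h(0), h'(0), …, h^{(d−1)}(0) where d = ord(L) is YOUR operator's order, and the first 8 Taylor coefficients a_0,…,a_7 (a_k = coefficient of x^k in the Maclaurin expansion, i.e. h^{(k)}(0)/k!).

L = (-6016·x + 102400·x^3 + 32768·x^5)·Dx + (-28 + 1216·x^2 + 27648·x^4 + 16384·x^6)·Dx^2 + (-1504·x + 25600·x^3 + 8192·x^5)·Dx^3 + (-7 + 304·x^2 + 6912·x^4 + 4096·x^6)·Dx^4  (order 4).
h: a_k = 3, 8, -6, -128/3, 2, 2048/5, -4/15, -32768/7, …
ICs: h(0) = 3, h′(0) = 8, h′′(0) = -12, h′′′(0) = -256.

f: a_k = 0, 8, 0, -128/3, 0, 2048/5, 0, -32768/7, …
g: a_k = 3, 0, -6, 0, 2, 0, -4/15, 0, …
f+g: L₀ = lclm(L_f,L_g), ord ≤ 2+2.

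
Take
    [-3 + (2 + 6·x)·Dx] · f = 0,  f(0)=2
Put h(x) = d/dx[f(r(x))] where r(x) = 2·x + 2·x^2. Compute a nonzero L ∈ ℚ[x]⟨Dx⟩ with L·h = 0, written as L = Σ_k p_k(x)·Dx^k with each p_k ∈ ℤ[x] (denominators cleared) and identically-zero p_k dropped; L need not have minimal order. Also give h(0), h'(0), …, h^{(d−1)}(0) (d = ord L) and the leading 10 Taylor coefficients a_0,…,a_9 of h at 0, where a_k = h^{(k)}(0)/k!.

L = -1 + (-1 - 8·x - 18·x^2 - 12·x^3)·Dx  (order 1).
h: a_k = 6, -6, 27, -117, 2025/4, -8829/4, 77679/8, -344493/8, 12306249/64, -55266705/64, …
ICs: h(0) = 6.

f: a_k = 2, 3, -9/4, 27/8, -405/64, 1701/128, -15309/512, 72171/1024, -2814669/16384, 14073345/32768, …
Substitute x→r, Dx→(1/r')Dx; clear ⇒ L₀.
Differentiate: ansatz ord ≤ ord L₀ ⇒ L.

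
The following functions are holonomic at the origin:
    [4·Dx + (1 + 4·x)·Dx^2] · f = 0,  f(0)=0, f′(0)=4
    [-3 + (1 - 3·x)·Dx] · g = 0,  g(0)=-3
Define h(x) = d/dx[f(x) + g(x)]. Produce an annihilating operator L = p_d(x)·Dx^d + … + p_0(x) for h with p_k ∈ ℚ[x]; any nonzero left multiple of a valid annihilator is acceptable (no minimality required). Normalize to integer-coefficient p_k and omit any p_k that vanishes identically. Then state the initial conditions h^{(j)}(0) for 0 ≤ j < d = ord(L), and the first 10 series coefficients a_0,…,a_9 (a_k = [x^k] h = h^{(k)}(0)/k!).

f: a_k = 0, 4, -8, 64/3, -64, 1024/5, -2048/3, 16384/7, -8192, 262144/9, …
g: a_k = -3, -9, -27, -81, -243, -729, -2187, -6561, -19683, -59049, …
Sum ⇒ L₀ = lclm(L_f,L_g) in ℚ(x)⟨Dx⟩.
h=h₀': d/dx-closure on L₀ ⇒ L.
L = (-204 - 144·x) + (-11 - 312·x - 288·x^2)·Dx + (5 + 11·x - 54·x^2 - 72·x^3)·Dx^2  (order 2).
h: a_k = -5, -70, -179, -1228, -2621, -17218, -29543, -223000, -269297, -2820046, …
ICs: h(0) = -5, h′(0) = -70.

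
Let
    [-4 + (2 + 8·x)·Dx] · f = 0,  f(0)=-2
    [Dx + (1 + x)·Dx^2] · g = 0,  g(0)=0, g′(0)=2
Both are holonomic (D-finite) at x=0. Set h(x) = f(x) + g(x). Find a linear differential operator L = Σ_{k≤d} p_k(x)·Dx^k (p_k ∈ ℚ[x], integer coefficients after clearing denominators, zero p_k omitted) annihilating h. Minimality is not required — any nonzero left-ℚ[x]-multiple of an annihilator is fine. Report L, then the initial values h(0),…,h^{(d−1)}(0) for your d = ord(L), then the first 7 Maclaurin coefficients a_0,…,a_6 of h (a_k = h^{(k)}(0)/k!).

f: a_k = -2, -4, 4, -8, 20, -56, 168, …
g: a_k = 0, 2, -1, 2/3, -1/2, 2/5, -1/3, …
L₀ := lclm(L_f,L_g); ord L₀ ≤ 1+2.
L = (-8 + 4·x)·Dx + (-10 - 8·x + 20·x^2)·Dx^2 + (-1 - 3·x + 6·x^2 + 8·x^3)·Dx^3  (order 3).
h: a_k = -2, -2, 3, -22/3, 39/2, -278/5, 503/3, …
ICs: h(0) = -2, h′(0) = -2, h′′(0) = 6.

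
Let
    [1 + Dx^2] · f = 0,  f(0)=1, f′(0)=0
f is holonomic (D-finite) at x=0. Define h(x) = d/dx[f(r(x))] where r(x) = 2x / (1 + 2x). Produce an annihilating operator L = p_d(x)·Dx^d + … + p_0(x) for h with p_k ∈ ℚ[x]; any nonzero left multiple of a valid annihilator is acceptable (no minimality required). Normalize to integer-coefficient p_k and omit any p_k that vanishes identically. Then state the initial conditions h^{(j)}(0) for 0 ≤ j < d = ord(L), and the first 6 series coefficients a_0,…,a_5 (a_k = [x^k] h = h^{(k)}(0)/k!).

L = (28 + 96·x + 96·x^2) + (12 + 72·x + 144·x^2 + 96·x^3)·Dx + (1 + 8·x + 24·x^2 + 32·x^3 + 16·x^4)·Dx^2  (order 2).
h: a_k = 0, -4, 24, -280/3, 880/3, -12008/15, …
ICs: h(0) = 0, h′(0) = -4.

f: a_k = 1, 0, -1/2, 0, 1/24, 0, …
Substitute x→r, Dx→(1/r')Dx; clear ⇒ L₀.
Differentiate: ansatz ord ≤ ord L₀ ⇒ L.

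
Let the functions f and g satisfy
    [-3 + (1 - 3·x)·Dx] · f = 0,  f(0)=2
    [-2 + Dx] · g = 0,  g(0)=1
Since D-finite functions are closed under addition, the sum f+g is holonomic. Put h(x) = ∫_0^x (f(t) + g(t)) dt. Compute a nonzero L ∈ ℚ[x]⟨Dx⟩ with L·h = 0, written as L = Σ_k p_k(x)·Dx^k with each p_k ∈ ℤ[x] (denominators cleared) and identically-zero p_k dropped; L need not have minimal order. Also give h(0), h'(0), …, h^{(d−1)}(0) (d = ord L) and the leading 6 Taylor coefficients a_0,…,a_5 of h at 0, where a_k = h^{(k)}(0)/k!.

f: a_k = 2, 6, 18, 54, 162, 486, …
g: a_k = 1, 2, 2, 4/3, 2/3, 4/15, …
f+g: L₀ = lclm(L_f,L_g), ord ≤ 1+1.
∫: right-multiply L₀ by Dx.
L = (-24 - 36·x)·Dx + (14 + 24·x - 36·x^2)·Dx^2 + (-1 - 3·x + 18·x^2)·Dx^3  (order 3).
h: a_k = 0, 3, 4, 20/3, 83/6, 488/15, …
ICs: h(0) = 0, h′(0) = 3, h′′(0) = 8.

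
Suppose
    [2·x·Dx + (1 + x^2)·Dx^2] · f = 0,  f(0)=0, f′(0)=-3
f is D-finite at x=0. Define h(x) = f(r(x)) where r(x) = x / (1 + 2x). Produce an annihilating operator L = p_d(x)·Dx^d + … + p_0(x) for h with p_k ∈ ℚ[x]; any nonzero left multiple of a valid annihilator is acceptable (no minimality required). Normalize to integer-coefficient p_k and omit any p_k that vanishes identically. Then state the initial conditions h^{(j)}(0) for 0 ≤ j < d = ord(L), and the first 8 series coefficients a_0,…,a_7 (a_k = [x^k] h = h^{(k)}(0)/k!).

f: a_k = 0, -3, 0, 1, 0, -3/5, 0, 3/7, …
Change of var in L_f (x↦r) gives L₀.
L = (4 + 10·x)·Dx + (1 + 4·x + 5·x^2)·Dx^2  (order 2).
h: a_k = 0, -3, 6, -11, 18, -123/5, 22, 87/7, …
ICs: h(0) = 0, h′(0) = -3.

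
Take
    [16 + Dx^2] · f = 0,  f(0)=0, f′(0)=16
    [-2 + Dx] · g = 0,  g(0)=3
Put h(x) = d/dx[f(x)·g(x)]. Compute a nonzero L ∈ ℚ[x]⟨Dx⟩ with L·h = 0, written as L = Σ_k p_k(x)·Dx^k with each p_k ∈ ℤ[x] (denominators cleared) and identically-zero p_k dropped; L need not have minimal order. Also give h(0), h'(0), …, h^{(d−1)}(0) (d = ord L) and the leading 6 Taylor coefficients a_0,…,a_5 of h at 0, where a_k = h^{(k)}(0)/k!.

L = 20 - 4·Dx + Dx^2  (order 2).
h: a_k = 48, 192, -96, -768, -608, 1408/5, …
ICs: h(0) = 48, h′(0) = 192.

f: a_k = 0, 16, 0, -128/3, 0, 512/15, …
g: a_k = 3, 6, 6, 4, 2, 4/5, …
L₀ := L_f ⊗_s L_g (sym. prod.), ord ≤ 2.
Differentiate: ansatz ord ≤ ord L₀ ⇒ L.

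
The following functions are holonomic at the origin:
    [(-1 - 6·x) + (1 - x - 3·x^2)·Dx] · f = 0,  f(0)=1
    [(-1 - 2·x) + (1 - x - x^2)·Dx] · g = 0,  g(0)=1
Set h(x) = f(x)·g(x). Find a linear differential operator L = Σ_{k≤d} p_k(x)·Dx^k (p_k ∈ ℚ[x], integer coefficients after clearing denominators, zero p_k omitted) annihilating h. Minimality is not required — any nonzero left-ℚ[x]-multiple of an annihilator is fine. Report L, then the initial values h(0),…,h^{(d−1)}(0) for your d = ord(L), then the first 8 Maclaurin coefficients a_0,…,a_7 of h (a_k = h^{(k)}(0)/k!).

L = (-2 - 6·x + 12·x^2 + 12·x^3) + (1 - 2·x - 3·x^2 + 4·x^3 + 3·x^4)·Dx  (order 1).
h: a_k = 1, 2, 7, 16, 42, 98, 237, 552, …
ICs: h(0) = 1.

f: a_k = 1, 1, 4, 7, 19, 40, 97, 217, …
g: a_k = 1, 1, 2, 3, 5, 8, 13, 21, …
L₀ := L_f ⊗_s L_g (sym. prod.), ord ≤ 1.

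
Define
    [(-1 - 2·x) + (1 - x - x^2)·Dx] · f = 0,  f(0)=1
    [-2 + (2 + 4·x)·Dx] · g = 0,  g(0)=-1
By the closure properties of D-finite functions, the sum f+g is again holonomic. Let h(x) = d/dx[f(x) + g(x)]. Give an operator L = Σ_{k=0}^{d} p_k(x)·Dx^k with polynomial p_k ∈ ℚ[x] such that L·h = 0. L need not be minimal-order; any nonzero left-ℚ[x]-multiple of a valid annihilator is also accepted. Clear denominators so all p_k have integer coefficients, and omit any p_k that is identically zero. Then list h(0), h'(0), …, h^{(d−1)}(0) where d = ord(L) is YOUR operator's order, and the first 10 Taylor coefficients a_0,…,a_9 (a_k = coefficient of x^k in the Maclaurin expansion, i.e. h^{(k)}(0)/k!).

f: a_k = 1, 1, 2, 3, 5, 8, 13, 21, 34, 55, …
g: a_k = -1, -1, 1/2, -1/2, 5/8, -7/8, 21/16, -33/16, 429/128, -715/128, …
L₀ := lclm(L_f,L_g); ord L₀ ≤ 1+1.
h=h₀': d/dx-closure on L₀ ⇒ L.
L = (-6 - 18·x - 24·x^2 - 12·x^3 - 6·x^4) + (-3 - 24·x - 63·x^2 - 72·x^3 - 45·x^4 - 18·x^5)·Dx + (1 + 4·x + 3·x^2 - 6·x^3 - 13·x^4 - 12·x^5 - 4·x^6)·Dx^2  (order 2).
h: a_k = 0, 5, 15/2, 45/2, 285/8, 687/8, 2121/16, 4781/16, 56925/128, 126075/128, …
ICs: h(0) = 0, h′(0) = 5.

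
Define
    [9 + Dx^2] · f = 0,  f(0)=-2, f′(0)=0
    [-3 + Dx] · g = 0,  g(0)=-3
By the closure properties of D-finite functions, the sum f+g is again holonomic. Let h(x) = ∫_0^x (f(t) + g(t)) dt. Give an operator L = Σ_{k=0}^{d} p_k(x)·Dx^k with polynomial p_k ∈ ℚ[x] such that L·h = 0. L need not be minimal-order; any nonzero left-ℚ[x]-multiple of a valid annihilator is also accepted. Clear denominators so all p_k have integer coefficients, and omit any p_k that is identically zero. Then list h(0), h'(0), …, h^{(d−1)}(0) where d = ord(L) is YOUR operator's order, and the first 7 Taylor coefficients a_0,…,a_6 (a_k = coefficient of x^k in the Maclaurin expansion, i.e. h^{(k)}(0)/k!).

L = -27·Dx + 9·Dx^2 - 3·Dx^3 + Dx^4  (order 4).
h: a_k = 0, -5, -9/2, -3/2, -27/8, -27/8, -81/80, …
ICs: h(0) = 0, h′(0) = -5, h′′(0) = -9, h′′′(0) = -9.

f: a_k = -2, 0, 9, 0, -27/4, 0, 81/40, …
g: a_k = -3, -9, -27/2, -27/2, -81/8, -243/40, -243/80, …
Weyl lclm of L_f,L_g ⇒ L₀ (ord ≤ 3).
Integrate: L := L₀·Dx.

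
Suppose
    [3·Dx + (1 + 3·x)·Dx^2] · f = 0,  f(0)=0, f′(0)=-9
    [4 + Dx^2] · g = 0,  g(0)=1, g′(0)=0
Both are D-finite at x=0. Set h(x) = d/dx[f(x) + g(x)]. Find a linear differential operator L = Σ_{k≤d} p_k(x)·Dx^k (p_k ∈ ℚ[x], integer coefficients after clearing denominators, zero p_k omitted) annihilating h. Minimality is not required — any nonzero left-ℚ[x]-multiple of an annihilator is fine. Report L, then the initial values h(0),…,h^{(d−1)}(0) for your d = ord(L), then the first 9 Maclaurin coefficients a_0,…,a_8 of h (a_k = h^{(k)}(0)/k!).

f: a_k = 0, -9, 27/2, -27, 243/4, -729/5, 729/2, -6561/7, 19683/8, …
g: a_k = 1, 0, -2, 0, 2/3, 0, -4/45, 0, 2/315, …
Weyl lclm of L_f,L_g ⇒ L₀ (ord ≤ 4).
h₀' ⇒ L via d/dx closure of L₀.
L = (348 + 144·x + 216·x^2) + (44 + 180·x + 216·x^2 + 216·x^3)·Dx + (87 + 36·x + 54·x^2)·Dx^2 + (11 + 45·x + 54·x^2 + 54·x^3)·Dx^3  (order 3).
h: a_k = -9, 23, -81, 737/3, -729, 32797/15, -6561, 6200161/315, -59049, …
ICs: h(0) = -9, h′(0) = 23, h′′(0) = -162.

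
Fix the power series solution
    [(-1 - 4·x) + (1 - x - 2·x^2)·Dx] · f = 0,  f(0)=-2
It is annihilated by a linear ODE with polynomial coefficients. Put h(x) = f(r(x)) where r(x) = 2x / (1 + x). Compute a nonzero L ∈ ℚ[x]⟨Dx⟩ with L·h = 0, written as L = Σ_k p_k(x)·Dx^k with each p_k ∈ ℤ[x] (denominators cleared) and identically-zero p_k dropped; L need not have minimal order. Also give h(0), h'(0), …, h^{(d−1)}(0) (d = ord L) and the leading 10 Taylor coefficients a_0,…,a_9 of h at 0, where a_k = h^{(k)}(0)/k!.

f: a_k = -2, -2, -6, -10, -22, -42, -86, -170, -342, -682, …
Substitute x→r, Dx→(1/r')Dx; clear ⇒ L₀.
L = (2 + 18·x) + (-1 - x + 9·x^2 + 9·x^3)·Dx  (order 1).
h: a_k = -2, -4, -20, -36, -180, -324, -1620, -2916, -14580, -26244, …
ICs: h(0) = -2.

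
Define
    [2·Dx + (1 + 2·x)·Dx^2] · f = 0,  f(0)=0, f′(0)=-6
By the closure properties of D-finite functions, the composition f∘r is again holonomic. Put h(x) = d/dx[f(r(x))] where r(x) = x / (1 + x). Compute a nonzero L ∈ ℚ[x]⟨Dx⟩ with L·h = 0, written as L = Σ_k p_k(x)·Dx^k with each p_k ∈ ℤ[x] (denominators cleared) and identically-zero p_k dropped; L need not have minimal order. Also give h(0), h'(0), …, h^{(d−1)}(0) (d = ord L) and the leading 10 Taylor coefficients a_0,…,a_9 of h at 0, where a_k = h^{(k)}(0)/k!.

f: a_k = 0, -6, 6, -8, 12, -96/5, 32, -384/7, 96, -512/3, …
Change of var in L_f (x↦r) gives L₀.
h=h₀': d/dx-closure on L₀ ⇒ L.
L = (4 + 6·x) + (1 + 4·x + 3·x^2)·Dx  (order 1).
h: a_k = -6, 24, -78, 240, -726, 2184, -6558, 19680, -59046, 177144, …
ICs: h(0) = -6.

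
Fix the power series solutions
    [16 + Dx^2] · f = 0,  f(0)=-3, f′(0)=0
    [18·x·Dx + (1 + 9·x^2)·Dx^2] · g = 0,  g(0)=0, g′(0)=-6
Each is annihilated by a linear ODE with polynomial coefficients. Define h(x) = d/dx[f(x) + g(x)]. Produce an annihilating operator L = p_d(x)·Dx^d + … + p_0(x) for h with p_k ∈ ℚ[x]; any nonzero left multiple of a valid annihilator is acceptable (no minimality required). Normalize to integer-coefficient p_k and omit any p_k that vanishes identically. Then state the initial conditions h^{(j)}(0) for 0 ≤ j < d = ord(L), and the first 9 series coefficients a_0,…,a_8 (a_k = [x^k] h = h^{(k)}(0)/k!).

f: a_k = -3, 0, 24, 0, -32, 0, 256/15, 0, -512/105, …
g: a_k = 0, -6, 0, 18, 0, -486/5, 0, 4374/7, 0, …
Weyl lclm of L_f,L_g ⇒ L₀ (ord ≤ 4).
Differentiate: ansatz ord ≤ ord L₀ ⇒ L.
L = (-13248·x + 181440·x^3 + 186624·x^5) + (-16 + 6048·x^2 + 66096·x^4 + 93312·x^6)·Dx + (-828·x + 11340·x^3 + 11664·x^5)·Dx^2 + (-1 + 378·x^2 + 4131·x^4 + 5832·x^6)·Dx^3  (order 3).
h: a_k = -6, 48, 54, -128, -486, 512/5, 4374, -4096/105, -39366, …
ICs: h(0) = -6, h′(0) = 48, h′′(0) = 108.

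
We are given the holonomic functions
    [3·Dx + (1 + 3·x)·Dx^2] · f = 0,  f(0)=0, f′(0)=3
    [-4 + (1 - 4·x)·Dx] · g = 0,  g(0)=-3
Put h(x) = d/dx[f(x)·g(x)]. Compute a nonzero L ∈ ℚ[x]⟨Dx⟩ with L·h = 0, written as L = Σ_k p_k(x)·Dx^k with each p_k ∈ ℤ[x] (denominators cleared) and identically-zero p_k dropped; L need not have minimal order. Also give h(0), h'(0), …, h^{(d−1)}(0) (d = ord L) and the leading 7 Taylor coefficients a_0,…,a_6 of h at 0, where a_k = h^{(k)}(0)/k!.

f: a_k = 0, 3, -9/2, 9, -81/4, 243/5, -243/2, …
g: a_k = -3, -12, -48, -192, -768, -3072, -12288, …
f·g: L₀ = L_f ⊗_s L_g, ord ≤ 2·1.
h=h₀': d/dx-closure on L₀ ⇒ L.
L = 48 + (6 + 60·x)·Dx + (-1 + x + 12·x^2)·Dx^2  (order 2).
h: a_k = -9, -45, -351, -1629, -8874, -202041/5, -975663/5, …
ICs: h(0) = -9, h′(0) = -45.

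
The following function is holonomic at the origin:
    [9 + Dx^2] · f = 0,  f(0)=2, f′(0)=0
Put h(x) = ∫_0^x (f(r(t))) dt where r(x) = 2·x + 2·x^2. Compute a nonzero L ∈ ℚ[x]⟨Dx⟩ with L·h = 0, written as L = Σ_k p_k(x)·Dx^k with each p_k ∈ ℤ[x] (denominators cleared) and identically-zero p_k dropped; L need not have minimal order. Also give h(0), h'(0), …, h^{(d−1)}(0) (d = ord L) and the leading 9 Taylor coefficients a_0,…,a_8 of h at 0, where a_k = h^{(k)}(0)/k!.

f: a_k = 2, 0, -9, 0, 27/4, 0, -81/40, 0, 729/2240, …
Change of var in L_f (x↦r) gives L₀.
∫: right-multiply L₀ by Dx.
L = (36 + 216·x + 432·x^2 + 288·x^3)·Dx - 2·Dx^2 + (1 + 2·x)·Dx^3  (order 3).
h: a_k = 0, 2, 0, -12, -18, 72/5, 72, 2592/35, -216/5, …
ICs: h(0) = 0, h′(0) = 2, h′′(0) = 0.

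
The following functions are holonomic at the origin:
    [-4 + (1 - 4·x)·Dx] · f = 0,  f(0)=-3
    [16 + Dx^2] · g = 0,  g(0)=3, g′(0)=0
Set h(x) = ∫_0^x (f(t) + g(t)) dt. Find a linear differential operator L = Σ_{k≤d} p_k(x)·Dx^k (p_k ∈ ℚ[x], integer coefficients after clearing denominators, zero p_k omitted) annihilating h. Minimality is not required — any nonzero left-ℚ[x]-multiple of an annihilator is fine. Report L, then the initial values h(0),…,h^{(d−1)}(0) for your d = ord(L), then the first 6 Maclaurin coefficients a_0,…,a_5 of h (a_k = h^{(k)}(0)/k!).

f: a_k = -3, -12, -48, -192, -768, -3072, …
g: a_k = 3, 0, -24, 0, 32, 0, …
f+g: L₀ = lclm(L_f,L_g), ord ≤ 1+2.
∫: right-multiply L₀ by Dx.
L = (448 - 512·x + 1024·x^2)·Dx + (-48 + 320·x - 768·x^2 + 1024·x^3)·Dx^2 + (28 - 32·x + 64·x^2)·Dx^3 + (-3 + 20·x - 48·x^2 + 64·x^3)·Dx^4  (order 4).
h: a_k = 0, 0, -6, -24, -48, -736/5, …
ICs: h(0) = 0, h′(0) = 0, h′′(0) = -12, h′′′(0) = -144.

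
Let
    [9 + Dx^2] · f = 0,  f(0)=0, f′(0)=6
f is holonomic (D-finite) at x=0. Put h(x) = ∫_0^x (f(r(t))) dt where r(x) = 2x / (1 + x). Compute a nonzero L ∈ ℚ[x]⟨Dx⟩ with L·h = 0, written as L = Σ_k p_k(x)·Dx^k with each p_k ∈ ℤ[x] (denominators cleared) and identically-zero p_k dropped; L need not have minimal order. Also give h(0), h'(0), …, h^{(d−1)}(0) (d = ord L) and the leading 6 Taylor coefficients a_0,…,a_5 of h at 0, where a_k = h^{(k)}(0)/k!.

f: a_k = 0, 6, 0, -9, 0, 81/20, …
f∘r: x↦r, Dx↦Dx/r' in L_f ⇒ L₀.
∫: right-multiply L₀ by Dx.
L = 36·Dx + (2 + 6·x + 6·x^2 + 2·x^3)·Dx^2 + (1 + 4·x + 6·x^2 + 4·x^3 + x^4)·Dx^3  (order 3).
h: a_k = 0, 0, 6, -4, -15, 204/5, …
ICs: h(0) = 0, h′(0) = 0, h′′(0) = 12.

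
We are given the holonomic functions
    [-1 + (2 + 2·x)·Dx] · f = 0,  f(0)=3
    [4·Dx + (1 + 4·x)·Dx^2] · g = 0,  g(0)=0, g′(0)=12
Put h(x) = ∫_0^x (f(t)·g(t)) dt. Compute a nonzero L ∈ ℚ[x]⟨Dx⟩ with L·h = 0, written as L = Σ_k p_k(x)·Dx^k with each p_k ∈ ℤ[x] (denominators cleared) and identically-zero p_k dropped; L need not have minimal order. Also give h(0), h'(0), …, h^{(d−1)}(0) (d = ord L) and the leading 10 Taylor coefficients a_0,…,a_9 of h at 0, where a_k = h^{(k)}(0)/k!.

f: a_k = 3, 3/2, -3/8, 3/16, -15/128, 21/256, -63/1024, 99/2048, -1287/32768, 2145/65536, …
g: a_k = 0, 12, -24, 64, -192, 3072/5, -2048, 49152/7, -24576, 262144/3, …
Sym-product of L_f,L_g gives L₀ (≤ ord 2).
h=∫₀ˣh₀: take L = L₀·Dx.
L = (-5 + 4·x)·Dx + (12 + 12·x)·Dx^2 + (4 + 24·x + 36·x^2 + 16·x^3)·Dx^3  (order 3).
h: a_k = 0, 0, 18, -18, 303/8, -375/4, 81349/320, -1643073/2240, 158740161/71680, -372033667/53760, …
ICs: h(0) = 0, h′(0) = 0, h′′(0) = 36.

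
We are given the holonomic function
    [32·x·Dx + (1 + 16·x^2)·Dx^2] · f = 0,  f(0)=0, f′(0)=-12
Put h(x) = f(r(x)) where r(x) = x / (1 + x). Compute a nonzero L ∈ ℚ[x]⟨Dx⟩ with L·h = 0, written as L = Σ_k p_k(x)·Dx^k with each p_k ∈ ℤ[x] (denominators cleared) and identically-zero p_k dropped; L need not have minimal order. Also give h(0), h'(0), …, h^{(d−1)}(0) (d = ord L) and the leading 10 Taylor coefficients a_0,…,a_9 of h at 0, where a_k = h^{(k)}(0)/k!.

L = (2 + 34·x)·Dx + (1 + 2·x + 17·x^2)·Dx^2  (order 2).
h: a_k = 0, -12, 12, 52, -180, -1212/5, 2444, -8724/7, -28980, 203996/3, …
ICs: h(0) = 0, h′(0) = -12.

f: a_k = 0, -12, 0, 64, 0, -3072/5, 0, 49152/7, 0, -262144/3, …
f∘r: x↦r, Dx↦Dx/r' in L_f ⇒ L₀.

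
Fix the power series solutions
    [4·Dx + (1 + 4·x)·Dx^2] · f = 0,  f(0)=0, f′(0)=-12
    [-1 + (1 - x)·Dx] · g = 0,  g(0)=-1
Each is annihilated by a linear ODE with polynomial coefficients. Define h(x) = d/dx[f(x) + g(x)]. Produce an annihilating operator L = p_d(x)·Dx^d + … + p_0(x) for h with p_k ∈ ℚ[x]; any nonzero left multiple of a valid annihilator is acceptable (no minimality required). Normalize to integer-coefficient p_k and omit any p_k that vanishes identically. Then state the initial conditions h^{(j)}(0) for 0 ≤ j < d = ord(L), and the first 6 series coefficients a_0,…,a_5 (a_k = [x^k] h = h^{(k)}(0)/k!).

f: a_k = 0, -12, 24, -64, 192, -3072/5, …
g: a_k = -1, -1, -1, -1, -1, -1, …
Weyl lclm of L_f,L_g ⇒ L₀ (ord ≤ 3).
Derive L from L₀ (diff closure).
L = (-44 - 16·x) + (13 - 56·x - 32·x^2)·Dx + (3 + 11·x - 6·x^2 - 8·x^3)·Dx^2  (order 2).
h: a_k = -13, 46, -195, 764, -3077, 12282, …
ICs: h(0) = -13, h′(0) = 46.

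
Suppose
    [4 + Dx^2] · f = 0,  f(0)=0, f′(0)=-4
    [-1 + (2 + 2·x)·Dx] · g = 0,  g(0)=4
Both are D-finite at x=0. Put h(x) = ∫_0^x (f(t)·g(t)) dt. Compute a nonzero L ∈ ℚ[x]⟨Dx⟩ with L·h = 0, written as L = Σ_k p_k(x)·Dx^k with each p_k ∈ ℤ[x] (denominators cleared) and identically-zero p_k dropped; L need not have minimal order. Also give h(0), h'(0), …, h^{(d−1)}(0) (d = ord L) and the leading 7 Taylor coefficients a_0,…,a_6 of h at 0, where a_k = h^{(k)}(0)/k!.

L = (19 + 32·x + 16·x^2)·Dx + (-4 - 4·x)·Dx^2 + (4 + 8·x + 4·x^2)·Dx^3  (order 3).
h: a_k = 0, 0, -8, -8/3, 19/6, 13/15, -341/720, …
ICs: h(0) = 0, h′(0) = 0, h′′(0) = -16.

f: a_k = 0, -4, 0, 8/3, 0, -8/15, 0, …
g: a_k = 4, 2, -1/2, 1/4, -5/32, 7/64, -21/256, …
f·g: L₀ = L_f ⊗_s L_g, ord ≤ 2·1.
h=∫h₀ ⇒ L = L₀·Dx.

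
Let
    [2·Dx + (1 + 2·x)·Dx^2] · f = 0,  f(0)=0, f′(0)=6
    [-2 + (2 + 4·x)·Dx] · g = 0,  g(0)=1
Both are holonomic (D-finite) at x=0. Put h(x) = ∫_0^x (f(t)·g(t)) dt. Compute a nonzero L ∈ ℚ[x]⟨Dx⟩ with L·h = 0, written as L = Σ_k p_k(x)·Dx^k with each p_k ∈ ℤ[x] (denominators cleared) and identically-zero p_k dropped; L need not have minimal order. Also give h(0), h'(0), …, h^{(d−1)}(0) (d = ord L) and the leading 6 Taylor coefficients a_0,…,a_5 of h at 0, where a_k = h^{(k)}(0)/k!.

f: a_k = 0, 6, -6, 8, -12, 96/5, …
g: a_k = 1, 1, -1/2, 1/2, -5/8, 7/8, …
h₀=f·g: eliminate ⇒ L₀, order ≤ 2·1.
Integrate: L := L₀·Dx.
L = Dx + (1 + 4·x + 4·x^2)·Dx^3  (order 3).
h: a_k = 0, 0, 3, 0, -1/4, 2/5, …
ICs: h(0) = 0, h′(0) = 0, h′′(0) = 6.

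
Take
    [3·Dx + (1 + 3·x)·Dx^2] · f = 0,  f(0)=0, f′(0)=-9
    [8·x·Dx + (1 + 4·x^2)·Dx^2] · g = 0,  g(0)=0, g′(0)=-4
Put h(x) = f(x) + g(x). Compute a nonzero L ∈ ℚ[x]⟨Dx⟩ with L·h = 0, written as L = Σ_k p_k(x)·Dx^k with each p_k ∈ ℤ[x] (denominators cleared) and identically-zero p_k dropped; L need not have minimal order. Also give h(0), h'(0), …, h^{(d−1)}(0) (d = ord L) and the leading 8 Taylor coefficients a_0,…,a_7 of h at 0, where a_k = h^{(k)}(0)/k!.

f: a_k = 0, -9, 27/2, -27, 243/4, -729/5, 729/2, -6561/7, …
g: a_k = 0, -4, 0, 16/3, 0, -64/5, 0, 256/7, …
h₀=f+g: left-lcm gives L₀, ord ≤ 4.
L = (-24 - 216·x + 288·x^2 + 288·x^3)·Dx + (-26 - 48·x - 120·x^2 + 576·x^3 + 576·x^4)·Dx^2 + (-3 - x + 24·x^2 + 32·x^3 + 144·x^4 + 144·x^5)·Dx^3  (order 3).
h: a_k = 0, -13, 27/2, -65/3, 243/4, -793/5, 729/2, -6305/7, …
ICs: h(0) = 0, h′(0) = -13, h′′(0) = 27.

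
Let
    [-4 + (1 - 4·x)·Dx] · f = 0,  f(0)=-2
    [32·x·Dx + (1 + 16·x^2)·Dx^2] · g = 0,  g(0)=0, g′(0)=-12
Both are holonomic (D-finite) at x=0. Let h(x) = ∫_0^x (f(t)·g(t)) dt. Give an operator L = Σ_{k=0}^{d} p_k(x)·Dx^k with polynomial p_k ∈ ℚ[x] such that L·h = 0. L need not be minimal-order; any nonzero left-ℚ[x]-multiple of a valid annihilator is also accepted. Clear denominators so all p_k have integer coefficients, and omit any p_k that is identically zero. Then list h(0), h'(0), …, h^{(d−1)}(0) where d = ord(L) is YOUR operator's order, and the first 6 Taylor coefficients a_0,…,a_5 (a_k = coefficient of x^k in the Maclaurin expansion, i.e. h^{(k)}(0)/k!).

L = 128·x·Dx + (8 - 32·x + 256·x^2)·Dx^2 + (-1 + 4·x - 16·x^2 + 64·x^3)·Dx^3  (order 3).
h: a_k = 0, 0, 12, 32, 64, 1024/5, …
ICs: h(0) = 0, h′(0) = 0, h′′(0) = 24.

f: a_k = -2, -8, -32, -128, -512, -2048, …
g: a_k = 0, -12, 0, 64, 0, -3072/5, …
f·g: L₀ = L_f ⊗_s L_g, ord ≤ 1·2.
Integrate: L := L₀·Dx.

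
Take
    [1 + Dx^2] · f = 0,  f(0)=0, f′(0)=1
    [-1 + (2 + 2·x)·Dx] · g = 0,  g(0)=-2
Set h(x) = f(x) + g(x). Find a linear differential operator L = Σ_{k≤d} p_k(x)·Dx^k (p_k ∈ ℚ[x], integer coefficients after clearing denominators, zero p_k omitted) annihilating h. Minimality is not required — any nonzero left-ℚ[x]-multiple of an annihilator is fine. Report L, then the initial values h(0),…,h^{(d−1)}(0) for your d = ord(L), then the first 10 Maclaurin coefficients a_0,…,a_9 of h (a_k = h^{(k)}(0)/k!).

L = (-7 - 8·x - 4·x^2) + (6 + 22·x + 24·x^2 + 8·x^3)·Dx + (-7 - 8·x - 4·x^2)·Dx^2 + (6 + 22·x + 24·x^2 + 8·x^3)·Dx^3  (order 3).
h: a_k = -2, 0, 1/4, -7/24, 5/64, -89/1920, 21/512, -10459/322560, 429/16384, -2026769/92897280, …
ICs: h(0) = -2, h′(0) = 0, h′′(0) = 1/2.

f: a_k = 0, 1, 0, -1/6, 0, 1/120, 0, -1/5040, 0, 1/362880, …
g: a_k = -2, -1, 1/4, -1/8, 5/64, -7/128, 21/512, -33/1024, 429/16384, -715/32768, …
Weyl lclm of L_f,L_g ⇒ L₀ (ord ≤ 3).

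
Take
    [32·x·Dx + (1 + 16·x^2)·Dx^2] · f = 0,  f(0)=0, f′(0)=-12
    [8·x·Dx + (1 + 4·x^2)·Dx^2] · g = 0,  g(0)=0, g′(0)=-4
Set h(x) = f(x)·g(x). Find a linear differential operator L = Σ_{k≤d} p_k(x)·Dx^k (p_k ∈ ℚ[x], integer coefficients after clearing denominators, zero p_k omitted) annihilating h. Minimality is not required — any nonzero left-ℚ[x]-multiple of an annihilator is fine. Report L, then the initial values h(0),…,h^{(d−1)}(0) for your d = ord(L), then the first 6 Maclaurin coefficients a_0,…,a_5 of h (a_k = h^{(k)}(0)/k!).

f: a_k = 0, -12, 0, 64, 0, -3072/5, …
g: a_k = 0, -4, 0, 16/3, 0, -64/5, …
f·g: L₀ = L_f ⊗_s L_g, ord ≤ 2·2.
L = (-1536·x - 51200·x^3 - 262144·x^5 + 655360·x^7 + 6291456·x^9)·Dx + (-80 - 6592·x^2 - 92160·x^4 - 229376·x^6 + 2293760·x^8 + 9437184·x^10)·Dx^2 + (-160·x - 4480·x^3 - 30720·x^5 + 69632·x^7 + 1310720·x^9 + 3145728·x^11)·Dx^3 + (-1 - 40·x^2 - 464·x^4 + 29696·x^8 + 163840·x^10 + 262144·x^12)·Dx^4  (order 4).
h: a_k = 0, 0, 48, 0, -320, 0, …
ICs: h(0) = 0, h′(0) = 0, h′′(0) = 96, h′′′(0) = 0.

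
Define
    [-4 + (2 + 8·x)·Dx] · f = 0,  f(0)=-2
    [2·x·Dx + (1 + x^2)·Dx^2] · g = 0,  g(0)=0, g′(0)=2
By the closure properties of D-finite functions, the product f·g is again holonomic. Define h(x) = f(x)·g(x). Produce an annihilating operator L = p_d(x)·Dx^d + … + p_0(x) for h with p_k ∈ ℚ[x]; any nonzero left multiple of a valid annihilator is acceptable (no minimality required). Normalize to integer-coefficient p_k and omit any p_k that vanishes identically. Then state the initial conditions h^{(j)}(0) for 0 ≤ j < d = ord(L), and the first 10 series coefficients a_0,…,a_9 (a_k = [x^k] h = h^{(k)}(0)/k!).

f: a_k = -2, -4, 4, -8, 20, -56, 168, -528, 1716, -5720, …
g: a_k = 0, 2, 0, -2/3, 0, 2/5, 0, -2/7, 0, 2/9, …
h₀=f·g: eliminate ⇒ L₀, order ≤ 1·2.
L = (12 - 4·x - 4·x^2) + (-4 - 14·x + 12·x^2 + 16·x^3)·Dx + (1 + 8·x + 17·x^2 + 8·x^3 + 16·x^4)·Dx^2  (order 2).
h: a_k = 0, -4, -8, 28/3, -40/3, 548/15, -1624/15, 34108/105, -107176/105, 209564/63, …
ICs: h(0) = 0, h′(0) = -4.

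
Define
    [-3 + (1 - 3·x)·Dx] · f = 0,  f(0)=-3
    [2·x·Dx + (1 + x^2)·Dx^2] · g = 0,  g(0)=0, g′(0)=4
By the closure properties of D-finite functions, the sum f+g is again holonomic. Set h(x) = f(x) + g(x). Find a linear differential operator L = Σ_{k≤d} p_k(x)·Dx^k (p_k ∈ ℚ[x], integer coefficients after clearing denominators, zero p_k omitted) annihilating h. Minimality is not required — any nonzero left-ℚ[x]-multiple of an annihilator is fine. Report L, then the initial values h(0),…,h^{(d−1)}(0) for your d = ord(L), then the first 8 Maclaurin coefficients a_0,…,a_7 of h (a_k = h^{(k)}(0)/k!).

f: a_k = -3, -9, -27, -81, -243, -729, -2187, -6561, …
g: a_k = 0, 4, 0, -4/3, 0, 4/5, 0, -4/7, …
L₀ := lclm(L_f,L_g); ord L₀ ≤ 1+2.
L = (-6 + 72·x + 18·x^2)·Dx + (28 - 6·x + 60·x^2 + 18·x^3)·Dx^2 + (-3 + 8·x + 8·x^3 + 3·x^4)·Dx^3  (order 3).
h: a_k = -3, -5, -27, -247/3, -243, -3641/5, -2187, -45931/7, …
ICs: h(0) = -3, h′(0) = -5, h′′(0) = -54.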